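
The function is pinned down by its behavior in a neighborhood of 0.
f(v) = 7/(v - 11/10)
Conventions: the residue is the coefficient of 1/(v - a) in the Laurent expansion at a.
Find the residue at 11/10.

The residue is 7.

At the order-1 pole 11/10 set g(v) = (v - (11/10))*f(v) = 7.
Simple pole: residue = g(a) at a = 11/10, which is 7.


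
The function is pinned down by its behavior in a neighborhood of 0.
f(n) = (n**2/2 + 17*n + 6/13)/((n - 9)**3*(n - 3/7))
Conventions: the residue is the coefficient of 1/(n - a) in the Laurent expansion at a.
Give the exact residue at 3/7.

At the order-1 pole 3/7 set g(n) = (n - (3/7))*f(n) = (n**2/2 + 17*n + 6/13)/(n - 9)**3.
Simple pole: residue = g(a) at a = 3/7, which is -23303/1872000.

The residue is -23303/1872000.


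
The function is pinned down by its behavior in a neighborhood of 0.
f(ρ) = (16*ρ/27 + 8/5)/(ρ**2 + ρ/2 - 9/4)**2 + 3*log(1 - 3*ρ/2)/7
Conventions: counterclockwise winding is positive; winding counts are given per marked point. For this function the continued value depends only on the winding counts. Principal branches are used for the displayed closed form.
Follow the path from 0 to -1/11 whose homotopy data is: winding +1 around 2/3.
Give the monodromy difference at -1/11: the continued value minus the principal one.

The rational part is single-valued and drops out of the difference; each branch term changes only by its own monodromy.
(3/7)*log(1 - ρ/(2/3)): each positive loop around 2/3 adds 2*pi*i to the log, so winding +1 contributes (3/7)*(1)*2*pi*i = (6/7)*pi*i.
Summing the contributions at ρ = -1/11 gives (6/7)*pi*i.

Continued minus principal equals (6/7)*pi*i.


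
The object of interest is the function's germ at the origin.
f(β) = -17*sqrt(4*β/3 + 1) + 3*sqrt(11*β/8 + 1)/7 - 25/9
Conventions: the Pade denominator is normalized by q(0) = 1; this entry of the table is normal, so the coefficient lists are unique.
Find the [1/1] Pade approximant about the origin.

The Pade approximant has numerator coefficients [-1219/63, -392180249/22432032]; denominator coefficients [1, 118589/356064].

Taylor coefficients needed (expand at 0): a_0 = -1219/63, a_1 = -3709/336, a_2 = 118589/32256.
Write the denominator as Q(β) = 1 + q1*β. Requiring Q*f - P = O(β^3) with deg P <= 1 kills the coefficients of β^2..β^2 in Q*f:
  β^2: a_2 + q1*a_1 = 0, i.e. 118589/32256 + (-3709/336)*q1 = 0.
Solving this linear system: q1 = 118589/356064.
The numerator is Q*f truncated at degree 1: P0 = a_0 = -1219/63; P1 = a_1 + q1*a_0 = -392180249/22432032.


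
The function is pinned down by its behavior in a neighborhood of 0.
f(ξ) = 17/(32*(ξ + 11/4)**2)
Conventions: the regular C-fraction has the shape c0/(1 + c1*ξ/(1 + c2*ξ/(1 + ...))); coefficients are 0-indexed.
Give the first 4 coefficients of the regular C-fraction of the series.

The regular C-fraction coefficients are [17/242, 8/11, -2/11, 2/11].

Taylor coefficients (expand at 0): a_0 = 17/242, a_1 = -68/1331, a_2 = 408/14641, a_3 = -2176/161051.
c0 = a_0 = 17/242. Peel one level at a time: if S = 1 + c*ξ/S' with S'(0) = 1, then c is the ξ-coefficient of S and S' = c*ξ/(S - 1).
S_1 = c0/f = 1 + (8/11)*ξ + (16/121)*ξ^2 + ...; c1 = 8/11.
S_2 = c1*ξ/(S_1 - 1) = 1 + (-2/11)*ξ + (4/121)*ξ^2 + ...; c2 = -2/11.
S_3 = c2*ξ/(S_2 - 1) = 1 + (2/11)*ξ + ...; c3 = 2/11.


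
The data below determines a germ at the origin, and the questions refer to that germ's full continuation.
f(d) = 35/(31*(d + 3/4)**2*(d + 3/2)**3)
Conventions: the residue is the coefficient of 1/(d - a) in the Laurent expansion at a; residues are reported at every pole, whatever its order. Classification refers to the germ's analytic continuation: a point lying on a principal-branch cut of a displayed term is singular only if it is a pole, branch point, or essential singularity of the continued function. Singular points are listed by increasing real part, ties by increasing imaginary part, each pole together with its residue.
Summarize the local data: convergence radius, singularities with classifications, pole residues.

Radius of convergence at 0: 3/4.
At -3/2: a pole of order 3; residue 8960/837.
At -3/4: a pole of order 2; residue -8960/837.

Denominator factor (d + 3/2)^3: pole of order 3 at -3/2, modulus 3/2.
Denominator factor (d + 3/4)^2: pole of order 2 at -3/4, modulus 3/4.
The radius of convergence is the smallest modulus among the singular points: 3/4.
At the order-3 pole -3/2 set g(d) = (d - (-3/2))^3*f(d) = 35/(31*(d + 3/4)**2).
Order-3 pole: residue = g''(a)/2; g''(-3/2) = 17920/837, so the residue is 8960/837.
At the order-2 pole -3/4 set g(d) = (d - (-3/4))^2*f(d) = 35/(31*(d + 3/2)**3).
Order-2 pole: residue = g'(a); g'(-3/4) = -8960/837, so the residue is -8960/837.
List the singular points by increasing real part (a conjugate pair: the negative imaginary part first).


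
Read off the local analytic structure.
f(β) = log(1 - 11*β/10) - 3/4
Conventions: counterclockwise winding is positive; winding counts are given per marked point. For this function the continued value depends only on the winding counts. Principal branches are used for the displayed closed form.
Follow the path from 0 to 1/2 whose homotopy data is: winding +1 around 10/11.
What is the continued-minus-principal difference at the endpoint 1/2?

The rational part is single-valued and drops out of the difference; each branch term changes only by its own monodromy.
(1)*log(1 - β/(10/11)): each positive loop around 10/11 adds 2*pi*i to the log, so winding +1 contributes (1)*(1)*2*pi*i = (2)*pi*i.
Summing the contributions at β = 1/2 gives (2)*pi*i.

Continued minus principal equals (2)*pi*i.


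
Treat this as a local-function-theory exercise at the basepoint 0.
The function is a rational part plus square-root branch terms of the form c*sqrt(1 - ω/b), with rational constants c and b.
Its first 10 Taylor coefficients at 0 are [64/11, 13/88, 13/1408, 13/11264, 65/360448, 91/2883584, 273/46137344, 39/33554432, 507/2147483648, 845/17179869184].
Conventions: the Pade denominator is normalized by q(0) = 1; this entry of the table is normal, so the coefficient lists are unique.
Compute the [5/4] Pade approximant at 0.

The Pade approximant has numerator coefficients [64/11, -243/88, 581/1408, -445/22528, 15/180224, 13/5767168]; denominator coefficients [1, -1/2, 21/256, -5/1024, 5/65536].

Taylor coefficients needed (read off): a_0 = 64/11, a_1 = 13/88, a_2 = 13/1408, a_3 = 13/11264, a_4 = 65/360448, a_5 = 91/2883584, a_6 = 273/46137344, a_7 = 39/33554432, a_8 = 507/2147483648, a_9 = 845/17179869184.
Write the denominator as Q(ω) = 1 + q1*ω + q2*ω^2 + q3*ω^3 + q4*ω^4. Requiring Q*f - P = O(ω^10) with deg P <= 5 kills the coefficients of ω^6..ω^9 in Q*f:
  ω^6: a_6 + q1*a_5 + q2*a_4 + q3*a_3 + q4*a_2 = 0, i.e. 273/46137344 + (91/2883584)*q1 + (65/360448)*q2 + (13/11264)*q3 + (13/1408)*q4 = 0.
  ω^7: a_7 + q1*a_6 + q2*a_5 + q3*a_4 + q4*a_3 = 0, i.e. 39/33554432 + (273/46137344)*q1 + (91/2883584)*q2 + (65/360448)*q3 + (13/11264)*q4 = 0.
  ω^8: a_8 + q1*a_7 + q2*a_6 + q3*a_5 + q4*a_4 = 0, i.e. 507/2147483648 + (39/33554432)*q1 + (273/46137344)*q2 + (91/2883584)*q3 + (65/360448)*q4 = 0.
  ω^9: a_9 + q1*a_8 + q2*a_7 + q3*a_6 + q4*a_5 = 0, i.e. 845/17179869184 + (507/2147483648)*q1 + (39/33554432)*q2 + (273/46137344)*q3 + (91/2883584)*q4 = 0.
Solving this linear system: q1 = -1/2, q2 = 21/256, q3 = -5/1024, q4 = 5/65536.
The numerator is Q*f truncated at degree 5: P0 = a_0 = 64/11; P1 = a_1 + q1*a_0 = -243/88; P2 = a_2 + q1*a_1 + q2*a_0 = 581/1408; P3 = a_3 + q1*a_2 + q2*a_1 + q3*a_0 = -445/22528; P4 = a_4 + q1*a_3 + q2*a_2 + q3*a_1 + q4*a_0 = 15/180224; P5 = a_5 + q1*a_4 + q2*a_3 + q3*a_2 + q4*a_1 = 13/5767168.


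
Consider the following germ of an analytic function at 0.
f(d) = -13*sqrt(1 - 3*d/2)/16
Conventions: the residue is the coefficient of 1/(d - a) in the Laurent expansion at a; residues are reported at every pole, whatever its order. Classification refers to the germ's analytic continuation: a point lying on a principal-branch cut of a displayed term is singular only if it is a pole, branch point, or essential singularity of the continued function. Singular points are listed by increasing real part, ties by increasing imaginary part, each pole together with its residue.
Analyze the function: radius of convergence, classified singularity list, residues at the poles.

Branch term (-13/16)*sqrt(1 - d/(2/3)): its argument vanishes at d = 2/3, a square-root branch point, modulus 2/3.
The radius of convergence is the smallest modulus among the singular points: 2/3.

Radius of convergence at 0: 2/3.
At 2/3: an algebraic (square-root) branch point.


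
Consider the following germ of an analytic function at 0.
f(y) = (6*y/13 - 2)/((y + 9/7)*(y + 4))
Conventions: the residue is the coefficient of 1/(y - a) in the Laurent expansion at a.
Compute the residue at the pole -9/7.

The residue is -236/247.

At the order-1 pole -9/7 set g(y) = (y - (-9/7))*f(y) = (6*y/13 - 2)/(y + 4).
Simple pole: residue = g(a) at a = -9/7, which is -236/247.


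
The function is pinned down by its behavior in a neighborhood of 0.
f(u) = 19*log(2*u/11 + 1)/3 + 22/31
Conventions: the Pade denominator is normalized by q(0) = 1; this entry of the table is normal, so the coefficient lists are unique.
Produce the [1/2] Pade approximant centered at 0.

Taylor coefficients needed (expand at 0): a_0 = 22/31, a_1 = 38/33, a_2 = -38/363, a_3 = 152/11979.
Write the denominator as Q(u) = 1 + q1*u + q2*u^2. Requiring Q*f - P = O(u^4) with deg P <= 1 kills the coefficients of u^2..u^3 in Q*f:
  u^2: a_2 + q1*a_1 + q2*a_0 = 0, i.e. -38/363 + (38/33)*q1 + (22/31)*q2 = 0.
  u^3: a_3 + q1*a_2 + q2*a_1 = 0, i.e. 152/11979 + (-38/363)*q1 + (38/33)*q2 = 0.
Solving this linear system: q1 = 633/6842, q2 = -589/225786.
The numerator is Q*f truncated at degree 1: P0 = a_0 = 22/31; P1 = a_1 + q1*a_0 = 387247/318153.

The Pade approximant has numerator coefficients [22/31, 387247/318153]; denominator coefficients [1, 633/6842, -589/225786].


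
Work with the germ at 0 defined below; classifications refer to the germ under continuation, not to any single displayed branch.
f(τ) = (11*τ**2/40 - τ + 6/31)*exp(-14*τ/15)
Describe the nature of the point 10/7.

The point is a regular point.

There is no denominator, hence no pole anywhere.
The factor exp(-14*τ/15) is entire.
So the germ continues analytically to 10/7.


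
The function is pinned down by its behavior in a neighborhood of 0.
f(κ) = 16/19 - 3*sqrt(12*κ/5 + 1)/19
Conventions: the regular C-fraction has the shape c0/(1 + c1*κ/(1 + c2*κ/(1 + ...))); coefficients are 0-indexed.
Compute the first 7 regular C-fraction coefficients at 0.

Taylor coefficients (expand at 0): a_0 = 13/19, a_1 = -18/95, a_2 = 54/475, a_3 = -324/2375, a_4 = 486/2375, a_5 = -20412/59375, a_6 = 183708/296875.
c0 = a_0 = 13/19. Peel one level at a time: if S = 1 + c*κ/S' with S'(0) = 1, then c is the κ-coefficient of S and S' = c*κ/(S - 1).
S_1 = c0/f = 1 + (18/65)*κ + (-378/4225)*κ^2 + ...; c1 = 18/65.
S_2 = c1*κ/(S_1 - 1) = 1 + (21/65)*κ + (-9/25)*κ^2 + ...; c2 = 21/65.
S_3 = c2*κ/(S_2 - 1) = 1 + (39/35)*κ + (-117/1225)*κ^2 + ...; c3 = 39/35.
S_4 = c3*κ/(S_3 - 1) = 1 + (3/35)*κ + (-9/25)*κ^2 + ...; c4 = 3/35.
S_5 = c4*κ/(S_4 - 1) = 1 + (21/5)*κ + (63/5)*κ^2 + ...; c5 = 21/5.
S_6 = c5*κ/(S_5 - 1) = 1 + (-3)*κ + ...; c6 = -3.

The regular C-fraction coefficients are [13/19, 18/65, 21/65, 39/35, 3/35, 21/5, -3].


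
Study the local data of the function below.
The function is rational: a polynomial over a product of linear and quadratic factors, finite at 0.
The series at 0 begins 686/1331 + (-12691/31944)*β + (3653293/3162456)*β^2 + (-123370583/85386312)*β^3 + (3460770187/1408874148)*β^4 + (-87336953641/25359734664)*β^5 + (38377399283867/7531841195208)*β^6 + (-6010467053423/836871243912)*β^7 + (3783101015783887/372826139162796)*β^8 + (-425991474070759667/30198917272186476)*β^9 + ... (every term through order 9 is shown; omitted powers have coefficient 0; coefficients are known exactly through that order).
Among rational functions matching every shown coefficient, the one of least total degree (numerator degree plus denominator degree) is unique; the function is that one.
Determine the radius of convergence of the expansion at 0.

The radius of convergence is -11/18 + (1/126)*sqrt(30877).

No rational of total degree below 8 reproduces all 10 coefficients; solving the [2/6] Pade equations on them gives f(β) = (-23*β**2/33 - 25*β/8 - 2)/(β**2 - 11*β/9 - 11/7)**3, whose expansion matches every shown term.
Denominator factor (β**2 - 11*β/9 - 11/7)^3: discriminant 4411/567, real irrational roots 11/18 + (1/126)*sqrt(30877) and 11/18 - (1/126)*sqrt(30877); poles of order 3, moduli 11/18 + (1/126)*sqrt(30877) and -11/18 + (1/126)*sqrt(30877).
The radius of convergence is the smallest modulus among the singular points: -11/18 + (1/126)*sqrt(30877).


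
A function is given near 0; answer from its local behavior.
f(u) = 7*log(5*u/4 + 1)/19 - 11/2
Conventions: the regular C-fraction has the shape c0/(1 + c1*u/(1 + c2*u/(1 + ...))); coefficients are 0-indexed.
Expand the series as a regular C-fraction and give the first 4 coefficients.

The regular C-fraction coefficients are [-11/2, 35/418, 905/1672, 1045/4344].

Taylor coefficients (expand at 0): a_0 = -11/2, a_1 = 35/76, a_2 = -175/608, a_3 = 875/3648.
c0 = a_0 = -11/2. Peel one level at a time: if S = 1 + c*u/S' with S'(0) = 1, then c is the u-coefficient of S and S' = c*u/(S - 1).
S_1 = c0/f = 1 + (35/418)*u + (-31675/698896)*u^2 + ...; c1 = 35/418.
S_2 = c1*u/(S_1 - 1) = 1 + (905/1672)*u + (-25/192)*u^2 + ...; c2 = 905/1672.
S_3 = c2*u/(S_2 - 1) = 1 + (1045/4344)*u + ...; c3 = 1045/4344.


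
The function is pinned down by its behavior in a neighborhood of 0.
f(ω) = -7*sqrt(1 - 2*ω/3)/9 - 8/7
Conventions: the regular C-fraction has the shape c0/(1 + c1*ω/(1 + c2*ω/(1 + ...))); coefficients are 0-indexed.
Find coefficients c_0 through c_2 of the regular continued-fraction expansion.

Taylor coefficients (expand at 0): a_0 = -121/63, a_1 = 7/27, a_2 = 7/162.
c0 = a_0 = -121/63. Peel one level at a time: if S = 1 + c*ω/S' with S'(0) = 1, then c is the ω-coefficient of S and S' = c*ω/(S - 1).
S_1 = c0/f = 1 + (49/363)*ω + (3577/87846)*ω^2 + ...; c1 = 49/363.
S_2 = c1*ω/(S_1 - 1) = 1 + (-73/242)*ω + ...; c2 = -73/242.

The regular C-fraction coefficients are [-121/63, 49/363, -73/242].


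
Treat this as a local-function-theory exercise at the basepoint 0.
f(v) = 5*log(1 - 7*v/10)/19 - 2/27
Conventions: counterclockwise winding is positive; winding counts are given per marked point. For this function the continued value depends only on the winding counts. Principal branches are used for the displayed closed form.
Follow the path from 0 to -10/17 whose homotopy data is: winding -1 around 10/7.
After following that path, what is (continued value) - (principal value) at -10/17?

The rational part is single-valued and drops out of the difference; each branch term changes only by its own monodromy.
(5/19)*log(1 - v/(10/7)): each positive loop around 10/7 adds 2*pi*i to the log, so winding -1 contributes (5/19)*(-1)*2*pi*i = -(10/19)*pi*i.
Summing the contributions at v = -10/17 gives -(10/19)*pi*i.

Continued minus principal equals -(10/19)*pi*i.


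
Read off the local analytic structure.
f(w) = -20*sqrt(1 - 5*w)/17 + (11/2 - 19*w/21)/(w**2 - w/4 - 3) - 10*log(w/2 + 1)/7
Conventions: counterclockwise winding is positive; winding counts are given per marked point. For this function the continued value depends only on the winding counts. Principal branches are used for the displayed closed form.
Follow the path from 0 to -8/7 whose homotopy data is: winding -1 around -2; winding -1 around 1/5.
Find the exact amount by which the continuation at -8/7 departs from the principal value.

Continued minus principal equals ((40/119)*sqrt(329)) + ((20/7)*pi)*i.

The rational part is single-valued and drops out of the difference; each branch term changes only by its own monodromy.
(-20/17)*sqrt(1 - w/(1/5)): winding -1 is odd, the square root flips sign, contributing -2*(-20/17)*sqrt(1 - (-8/7)/(1/5)) = -2*(-20/17)*sqrt(47/7) = (40/119)*sqrt(329).
(-10/7)*log(1 - w/(-2)): each positive loop around -2 adds 2*pi*i to the log, so winding -1 contributes (-10/7)*(-1)*2*pi*i = (20/7)*pi*i.
Summing the contributions at w = -8/7 gives ((40/119)*sqrt(329)) + ((20/7)*pi)*i.


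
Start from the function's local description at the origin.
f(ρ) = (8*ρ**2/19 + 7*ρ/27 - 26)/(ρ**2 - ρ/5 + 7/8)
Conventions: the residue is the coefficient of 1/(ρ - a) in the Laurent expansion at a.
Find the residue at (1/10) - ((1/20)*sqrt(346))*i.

The factor ρ**2 - ρ/5 + 7/8 splits as (ρ - a)(ρ - a') with a = (1/10) - ((1/20)*sqrt(346))*i, a' = (1/10) + ((1/20)*sqrt(346))*i. At the order-1 pole a set g(ρ) = (ρ - a)*f(ρ) = [8*ρ**2/19 + 7*ρ/27 - 26] / (ρ - a').
Simple pole: residue = g(a) at a = (1/10) - ((1/20)*sqrt(346))*i, which is (881/5130) - ((35551/46710)*sqrt(346))*i.

The residue is (881/5130) - ((35551/46710)*sqrt(346))*i.


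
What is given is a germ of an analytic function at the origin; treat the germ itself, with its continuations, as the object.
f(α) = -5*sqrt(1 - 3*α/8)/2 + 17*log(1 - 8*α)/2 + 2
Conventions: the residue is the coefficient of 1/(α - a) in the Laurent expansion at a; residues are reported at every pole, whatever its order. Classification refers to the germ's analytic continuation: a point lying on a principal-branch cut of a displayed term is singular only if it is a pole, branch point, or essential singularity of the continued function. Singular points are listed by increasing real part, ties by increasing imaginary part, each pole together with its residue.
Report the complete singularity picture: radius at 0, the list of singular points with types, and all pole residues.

Branch term (17/2)*log(1 - α/(1/8)): its argument vanishes at α = 1/8, a logarithmic branch point, modulus 1/8.
Branch term (-5/2)*sqrt(1 - α/(8/3)): its argument vanishes at α = 8/3, a square-root branch point, modulus 8/3.
The radius of convergence is the smallest modulus among the singular points: 1/8.
List the singular points by increasing real part (a conjugate pair: the negative imaginary part first).

Radius of convergence at 0: 1/8.
At 1/8: a logarithmic branch point.
At 8/3: an algebraic (square-root) branch point.


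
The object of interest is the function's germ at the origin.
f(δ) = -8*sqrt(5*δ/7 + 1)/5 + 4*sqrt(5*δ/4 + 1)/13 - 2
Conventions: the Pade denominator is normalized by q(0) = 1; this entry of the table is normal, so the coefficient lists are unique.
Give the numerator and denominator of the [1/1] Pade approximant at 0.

The Pade approximant has numerator coefficients [-214/65, -12447/16744]; denominator coefficients [1, 285/2576].

Taylor coefficients needed (expand at 0): a_0 = -214/65, a_1 = -69/182, a_2 = 855/20384.
Write the denominator as Q(δ) = 1 + q1*δ. Requiring Q*f - P = O(δ^3) with deg P <= 1 kills the coefficients of δ^2..δ^2 in Q*f:
  δ^2: a_2 + q1*a_1 = 0, i.e. 855/20384 + (-69/182)*q1 = 0.
Solving this linear system: q1 = 285/2576.
The numerator is Q*f truncated at degree 1: P0 = a_0 = -214/65; P1 = a_1 + q1*a_0 = -12447/16744.


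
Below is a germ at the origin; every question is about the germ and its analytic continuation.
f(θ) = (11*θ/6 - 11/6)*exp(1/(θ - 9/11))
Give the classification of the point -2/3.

There is no denominator, hence no pole anywhere.
The essential point of exp(1/(θ - (9/11))) is 9/11, not -2/3.
So the germ continues analytically to -2/3.

The point is a regular point.


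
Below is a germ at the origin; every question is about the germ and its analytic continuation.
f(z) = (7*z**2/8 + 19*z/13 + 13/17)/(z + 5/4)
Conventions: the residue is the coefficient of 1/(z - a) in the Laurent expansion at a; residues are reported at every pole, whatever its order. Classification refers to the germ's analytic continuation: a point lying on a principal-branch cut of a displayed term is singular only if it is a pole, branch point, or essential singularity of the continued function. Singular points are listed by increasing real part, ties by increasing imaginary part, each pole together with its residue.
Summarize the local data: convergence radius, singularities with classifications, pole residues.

Denominator factor (z + 5/4): pole of order 1 at -5/4, modulus 5/4.
The radius of convergence is the smallest modulus among the singular points: 5/4.
At the order-1 pole -5/4 set g(z) = (z - (-5/4))*f(z) = 7*z**2/8 + 19*z/13 + 13/17.
Simple pole: residue = g(a) at a = -5/4, which is 8627/28288.

Radius of convergence at 0: 5/4.
At -5/4: a pole of order 1; residue 8627/28288.


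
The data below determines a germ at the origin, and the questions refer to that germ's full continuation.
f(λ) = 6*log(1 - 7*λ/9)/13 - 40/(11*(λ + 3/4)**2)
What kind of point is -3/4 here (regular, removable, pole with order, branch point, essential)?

The denominator factor λ + 3/4 vanishes at -3/4 and appears to the power 2; the numerator there equals -40/11, nonzero, and no other factor vanishes.
The branch terms are analytic at this point.
Hence a pole whose order is the multiplicity, 2.

The point is a pole of order 2.


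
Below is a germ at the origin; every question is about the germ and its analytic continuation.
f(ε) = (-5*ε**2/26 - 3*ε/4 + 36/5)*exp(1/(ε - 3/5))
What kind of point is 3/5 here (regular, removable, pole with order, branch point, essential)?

The point is an essential singularity.

The exponent 1/(ε - (3/5)) has a pole at 3/5, so exp(1/(ε - (3/5))) takes every nonzero value near it: an essential singularity (not a pole of any order).


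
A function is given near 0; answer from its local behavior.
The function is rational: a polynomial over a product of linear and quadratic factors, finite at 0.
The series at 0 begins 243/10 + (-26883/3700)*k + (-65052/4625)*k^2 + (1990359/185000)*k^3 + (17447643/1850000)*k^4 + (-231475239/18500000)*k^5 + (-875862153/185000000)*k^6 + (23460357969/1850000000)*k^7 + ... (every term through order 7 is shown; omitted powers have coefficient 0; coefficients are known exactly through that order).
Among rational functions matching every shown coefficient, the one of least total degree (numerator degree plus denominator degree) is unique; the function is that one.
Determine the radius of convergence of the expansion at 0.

No rational of total degree below 4 reproduces all 8 coefficients; solving the [2/2] Pade equations on them gives f(k) = (25*k**2/4 + k/37 + 27)/(k**2 + k/3 + 10/9), whose expansion matches every shown term.
Denominator factor (k**2 + k/3 + 10/9): discriminant -13/3, complex-conjugate roots (-1/6) + ((1/6)*sqrt(39))*i and (-1/6) - ((1/6)*sqrt(39))*i; poles of order 1, moduli (1/3)*sqrt(10) and (1/3)*sqrt(10).
The radius of convergence is the smallest modulus among the singular points: (1/3)*sqrt(10).

The radius of convergence is (1/3)*sqrt(10).


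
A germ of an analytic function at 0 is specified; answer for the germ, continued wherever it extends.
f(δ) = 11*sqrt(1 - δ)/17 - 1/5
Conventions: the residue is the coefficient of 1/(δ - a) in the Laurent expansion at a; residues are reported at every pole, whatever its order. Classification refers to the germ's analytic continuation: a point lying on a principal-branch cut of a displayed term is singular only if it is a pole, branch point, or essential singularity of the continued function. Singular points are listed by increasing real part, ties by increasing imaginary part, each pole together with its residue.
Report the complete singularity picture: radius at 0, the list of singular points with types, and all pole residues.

Radius of convergence at 0: 1.
At 1: an algebraic (square-root) branch point.

Branch term (11/17)*sqrt(1 - δ/(1)): its argument vanishes at δ = 1, a square-root branch point, modulus 1.
The radius of convergence is the smallest modulus among the singular points: 1.


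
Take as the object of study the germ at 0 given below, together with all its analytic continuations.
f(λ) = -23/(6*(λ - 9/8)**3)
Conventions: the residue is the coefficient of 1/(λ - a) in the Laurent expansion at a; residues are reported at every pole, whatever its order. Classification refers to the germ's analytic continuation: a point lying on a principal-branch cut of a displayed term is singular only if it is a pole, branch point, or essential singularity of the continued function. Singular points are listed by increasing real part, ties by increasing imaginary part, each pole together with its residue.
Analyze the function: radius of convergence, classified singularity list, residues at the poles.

Denominator factor (λ - 9/8)^3: pole of order 3 at 9/8, modulus 9/8.
The radius of convergence is the smallest modulus among the singular points: 9/8.
At the order-3 pole 9/8 set g(λ) = (λ - (9/8))^3*f(λ) = -23/6.
Order-3 pole: residue = g''(a)/2; g''(9/8) = 0, so the residue is 0.

Radius of convergence at 0: 9/8.
At 9/8: a pole of order 3; residue 0.


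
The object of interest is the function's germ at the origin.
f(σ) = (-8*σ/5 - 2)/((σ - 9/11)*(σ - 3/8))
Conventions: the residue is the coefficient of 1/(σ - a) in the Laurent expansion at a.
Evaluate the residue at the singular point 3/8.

The residue is 88/15.

At the order-1 pole 3/8 set g(σ) = (σ - (3/8))*f(σ) = (-8*σ/5 - 2)/(σ - 9/11).
Simple pole: residue = g(a) at a = 3/8, which is 88/15.


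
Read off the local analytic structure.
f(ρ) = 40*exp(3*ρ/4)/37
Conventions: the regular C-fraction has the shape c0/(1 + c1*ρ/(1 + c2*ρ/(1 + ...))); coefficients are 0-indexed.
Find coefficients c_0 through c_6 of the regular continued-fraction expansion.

The regular C-fraction coefficients are [40/37, -3/4, 3/8, -1/8, 1/8, -3/40, 3/40].

Taylor coefficients (expand at 0): a_0 = 40/37, a_1 = 30/37, a_2 = 45/148, a_3 = 45/592, a_4 = 135/9472, a_5 = 81/37888, a_6 = 81/303104.
c0 = a_0 = 40/37. Peel one level at a time: if S = 1 + c*ρ/S' with S'(0) = 1, then c is the ρ-coefficient of S and S' = c*ρ/(S - 1).
S_1 = c0/f = 1 + (-3/4)*ρ + (9/32)*ρ^2 + ...; c1 = -3/4.
S_2 = c1*ρ/(S_1 - 1) = 1 + (3/8)*ρ + (3/64)*ρ^2 + ...; c2 = 3/8.
S_3 = c2*ρ/(S_2 - 1) = 1 + (-1/8)*ρ + (1/64)*ρ^2 + ...; c3 = -1/8.
S_4 = c3*ρ/(S_3 - 1) = 1 + (1/8)*ρ + (3/320)*ρ^2 + ...; c4 = 1/8.
S_5 = c4*ρ/(S_4 - 1) = 1 + (-3/40)*ρ + (9/1600)*ρ^2 + ...; c5 = -3/40.
S_6 = c5*ρ/(S_5 - 1) = 1 + (3/40)*ρ + ...; c6 = 3/40.


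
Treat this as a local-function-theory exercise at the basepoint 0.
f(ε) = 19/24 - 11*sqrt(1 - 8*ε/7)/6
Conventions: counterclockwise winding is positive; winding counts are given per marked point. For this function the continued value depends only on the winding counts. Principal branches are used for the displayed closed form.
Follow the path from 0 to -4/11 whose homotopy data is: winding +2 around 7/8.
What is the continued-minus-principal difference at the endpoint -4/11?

Continued minus principal equals 0.

The rational part is single-valued and drops out of the difference; each branch term changes only by its own monodromy.
(-11/6)*sqrt(1 - ε/(7/8)): winding +2 is even, the square root returns to the same sheet, contribution 0.
Summing the contributions at ε = -4/11 gives 0.


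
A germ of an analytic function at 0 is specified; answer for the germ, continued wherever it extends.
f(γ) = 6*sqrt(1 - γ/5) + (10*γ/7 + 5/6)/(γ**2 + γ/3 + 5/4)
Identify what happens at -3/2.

Denominator factors: γ**2 + γ/3 + 5/4 = 3 at γ = -3/2 — none vanishes.
Branch term sqrt(1 - γ/(5)): argument at -3/2 is 13/10, nonzero, so -3/2 is not its branch point (a point on a principal cut is still regular for the continued germ).
So the germ continues analytically to -3/2.

The point is a regular point.


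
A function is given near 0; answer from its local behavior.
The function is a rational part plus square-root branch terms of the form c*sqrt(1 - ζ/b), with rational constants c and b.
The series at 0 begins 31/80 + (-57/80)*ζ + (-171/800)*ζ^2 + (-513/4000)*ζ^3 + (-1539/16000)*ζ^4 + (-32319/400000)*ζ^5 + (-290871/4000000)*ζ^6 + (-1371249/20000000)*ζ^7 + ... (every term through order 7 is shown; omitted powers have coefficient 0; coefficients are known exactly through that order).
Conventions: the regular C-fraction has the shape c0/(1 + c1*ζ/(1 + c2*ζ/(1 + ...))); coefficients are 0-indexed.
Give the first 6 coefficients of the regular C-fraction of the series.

Taylor coefficients (read off): a_0 = 31/80, a_1 = -57/80, a_2 = -171/800, a_3 = -513/4000, a_4 = -1539/16000, a_5 = -32319/400000.
c0 = a_0 = 31/80. Peel one level at a time: if S = 1 + c*ζ/S' with S'(0) = 1, then c is the ζ-coefficient of S and S' = c*ζ/(S - 1).
S_1 = c0/f = 1 + (57/31)*ζ + (37791/9610)*ζ^2 + ...; c1 = 57/31.
S_2 = c1*ζ/(S_1 - 1) = 1 + (-663/310)*ζ + (-9/100)*ζ^2 + ...; c2 = -663/310.
S_3 = c2*ζ/(S_2 - 1) = 1 + (-93/2210)*ζ + (-114669/4884100)*ζ^2 + ...; c3 = -93/2210.
S_4 = c3*ζ/(S_3 - 1) = 1 + (-1233/2210)*ζ + (-9/100)*ζ^2 + ...; c4 = -1233/2210.
S_5 = c4*ζ/(S_4 - 1) = 1 + (-221/1370)*ζ + ...; c5 = -221/1370.

The regular C-fraction coefficients are [31/80, 57/31, -663/310, -93/2210, -1233/2210, -221/1370].


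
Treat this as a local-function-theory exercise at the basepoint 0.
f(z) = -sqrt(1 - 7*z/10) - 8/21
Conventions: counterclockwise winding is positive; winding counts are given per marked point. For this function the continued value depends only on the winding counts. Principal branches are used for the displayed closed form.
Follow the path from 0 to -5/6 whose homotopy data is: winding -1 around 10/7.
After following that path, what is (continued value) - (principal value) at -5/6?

Continued minus principal equals (1/3)*sqrt(57).

The rational part is single-valued and drops out of the difference; each branch term changes only by its own monodromy.
(-1)*sqrt(1 - z/(10/7)): winding -1 is odd, the square root flips sign, contributing -2*(-1)*sqrt(1 - (-5/6)/(10/7)) = -2*(-1)*sqrt(19/12) = (1/3)*sqrt(57).
Summing the contributions at z = -5/6 gives (1/3)*sqrt(57).


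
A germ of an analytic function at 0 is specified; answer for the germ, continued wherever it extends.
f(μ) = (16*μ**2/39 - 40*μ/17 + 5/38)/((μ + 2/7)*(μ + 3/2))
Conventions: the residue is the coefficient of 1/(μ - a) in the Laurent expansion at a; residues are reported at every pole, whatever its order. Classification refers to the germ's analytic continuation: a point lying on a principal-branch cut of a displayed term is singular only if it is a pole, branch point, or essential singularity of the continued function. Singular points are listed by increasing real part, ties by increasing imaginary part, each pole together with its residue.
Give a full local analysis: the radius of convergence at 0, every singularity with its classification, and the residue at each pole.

Radius of convergence at 0: 2/7.
At -3/2: a pole of order 1; residue -269479/71383.
At -2/7: a pole of order 1; residue 1033699/1499043.

Denominator factor (μ + 3/2): pole of order 1 at -3/2, modulus 3/2.
Denominator factor (μ + 2/7): pole of order 1 at -2/7, modulus 2/7.
The radius of convergence is the smallest modulus among the singular points: 2/7.
At the order-1 pole -3/2 set g(μ) = (μ - (-3/2))*f(μ) = (16*μ**2/39 - 40*μ/17 + 5/38)/(μ + 2/7).
Simple pole: residue = g(a) at a = -3/2, which is -269479/71383.
At the order-1 pole -2/7 set g(μ) = (μ - (-2/7))*f(μ) = (16*μ**2/39 - 40*μ/17 + 5/38)/(μ + 3/2).
Simple pole: residue = g(a) at a = -2/7, which is 1033699/1499043.
List the singular points by increasing real part (a conjugate pair: the negative imaginary part first).


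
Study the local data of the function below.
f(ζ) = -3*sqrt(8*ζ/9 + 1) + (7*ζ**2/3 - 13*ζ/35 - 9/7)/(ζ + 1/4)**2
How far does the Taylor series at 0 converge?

Denominator factor (ζ + 1/4)^2: pole of order 2 at -1/4, modulus 1/4.
Branch term (-3)*sqrt(1 - ζ/(-9/8)): its argument vanishes at ζ = -9/8, a square-root branch point, modulus 9/8.
The radius of convergence is the smallest modulus among the singular points: 1/4.

The radius of convergence is 1/4.


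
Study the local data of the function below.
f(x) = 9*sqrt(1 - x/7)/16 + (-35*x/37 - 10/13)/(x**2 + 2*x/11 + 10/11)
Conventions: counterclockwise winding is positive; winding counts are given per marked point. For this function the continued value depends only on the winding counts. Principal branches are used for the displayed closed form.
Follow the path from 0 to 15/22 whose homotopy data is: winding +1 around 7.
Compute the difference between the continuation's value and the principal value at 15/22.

The rational part is single-valued and drops out of the difference; each branch term changes only by its own monodromy.
(9/16)*sqrt(1 - x/(7)): winding +1 is odd, the square root flips sign, contributing -2*(9/16)*sqrt(1 - (15/22)/(7)) = -2*(9/16)*sqrt(139/154) = -(9/1232)*sqrt(21406).
Summing the contributions at x = 15/22 gives -(9/1232)*sqrt(21406).

Continued minus principal equals -(9/1232)*sqrt(21406).


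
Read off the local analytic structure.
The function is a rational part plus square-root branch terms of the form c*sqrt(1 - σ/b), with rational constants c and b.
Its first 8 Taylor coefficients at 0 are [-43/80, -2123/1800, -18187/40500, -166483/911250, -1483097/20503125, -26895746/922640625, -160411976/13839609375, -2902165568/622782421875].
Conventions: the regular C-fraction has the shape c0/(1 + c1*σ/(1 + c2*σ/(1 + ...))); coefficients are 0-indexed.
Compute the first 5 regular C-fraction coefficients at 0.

Taylor coefficients (read off): a_0 = -43/80, a_1 = -2123/1800, a_2 = -18187/40500, a_3 = -166483/911250, a_4 = -1483097/20503125.
c0 = a_0 = -43/80. Peel one level at a time: if S = 1 + c*σ/S' with S'(0) = 1, then c is the σ-coefficient of S and S' = c*σ/(S - 1).
S_1 = c0/f = 1 + (-4246/1935)*σ + (4966784/1248075)*σ^2 + ...; c1 = -4246/1935.
S_2 = c1*σ/(S_1 - 1) = 1 + (2483392/1369335)*σ + (-18141152/1825387245)*σ^2 + ...; c2 = 2483392/1369335.
S_3 = c2*σ/(S_2 - 1) = 1 + (24377173/4448453526)*σ + (-1666404757/2195270955522)*σ^2 + ...; c3 = 24377173/4448453526.
S_4 = c3*σ/(S_3 - 1) = 1 + (82273890677/593941883391)*σ + ...; c4 = 82273890677/593941883391.

The regular C-fraction coefficients are [-43/80, -4246/1935, 2483392/1369335, 24377173/4448453526, 82273890677/593941883391].


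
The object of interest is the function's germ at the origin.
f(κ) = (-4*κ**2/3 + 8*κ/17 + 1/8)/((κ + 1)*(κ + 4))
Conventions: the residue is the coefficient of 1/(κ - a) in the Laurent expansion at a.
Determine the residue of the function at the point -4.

The residue is 9421/1224.

At the order-1 pole -4 set g(κ) = (κ - (-4))*f(κ) = (-4*κ**2/3 + 8*κ/17 + 1/8)/(κ + 1).
Simple pole: residue = g(a) at a = -4, which is 9421/1224.


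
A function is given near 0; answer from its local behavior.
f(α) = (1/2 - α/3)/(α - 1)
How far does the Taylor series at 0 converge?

The radius of convergence is 1.

Denominator factor (α - 1): pole of order 1 at 1, modulus 1.
The radius of convergence is the smallest modulus among the singular points: 1.


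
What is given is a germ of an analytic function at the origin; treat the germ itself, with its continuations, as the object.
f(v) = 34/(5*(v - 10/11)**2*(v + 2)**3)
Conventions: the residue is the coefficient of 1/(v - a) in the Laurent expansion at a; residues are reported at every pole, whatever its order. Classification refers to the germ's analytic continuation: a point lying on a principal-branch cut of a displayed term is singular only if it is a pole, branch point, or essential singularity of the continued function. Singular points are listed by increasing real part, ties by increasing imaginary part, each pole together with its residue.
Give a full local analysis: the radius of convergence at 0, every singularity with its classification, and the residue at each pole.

Radius of convergence at 0: 10/11.
At -2: a pole of order 3; residue 746691/2621440.
At 10/11: a pole of order 2; residue -746691/2621440.

Denominator factor (v + 2)^3: pole of order 3 at -2, modulus 2.
Denominator factor (v - 10/11)^2: pole of order 2 at 10/11, modulus 10/11.
The radius of convergence is the smallest modulus among the singular points: 10/11.
At the order-3 pole -2 set g(v) = (v - (-2))^3*f(v) = 34/(5*(v - 10/11)**2).
Order-3 pole: residue = g''(a)/2; g''(-2) = 746691/1310720, so the residue is 746691/2621440.
At the order-2 pole 10/11 set g(v) = (v - (10/11))^2*f(v) = 34/(5*(v + 2)**3).
Order-2 pole: residue = g'(a); g'(10/11) = -746691/2621440, so the residue is -746691/2621440.
List the singular points by increasing real part (a conjugate pair: the negative imaginary part first).


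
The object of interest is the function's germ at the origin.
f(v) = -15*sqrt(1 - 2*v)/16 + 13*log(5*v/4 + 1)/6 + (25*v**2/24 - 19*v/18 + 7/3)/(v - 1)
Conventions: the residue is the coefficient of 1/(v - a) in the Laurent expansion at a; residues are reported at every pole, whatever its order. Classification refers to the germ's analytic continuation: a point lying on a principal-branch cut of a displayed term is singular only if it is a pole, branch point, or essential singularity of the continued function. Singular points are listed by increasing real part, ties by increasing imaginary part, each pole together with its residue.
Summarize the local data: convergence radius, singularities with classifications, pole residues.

Denominator factor (v - 1): pole of order 1 at 1, modulus 1.
Branch term (13/6)*log(1 - v/(-4/5)): its argument vanishes at v = -4/5, a logarithmic branch point, modulus 4/5.
Branch term (-15/16)*sqrt(1 - v/(1/2)): its argument vanishes at v = 1/2, a square-root branch point, modulus 1/2.
The radius of convergence is the smallest modulus among the singular points: 1/2.
The branch terms are analytic at 1 and contribute nothing to the residue; only the rational part matters.
At the order-1 pole 1 set g(v) = (v - (1))*(rational part) = 25*v**2/24 - 19*v/18 + 7/3.
Simple pole: residue = g(a) at a = 1, which is 167/72.
List the singular points by increasing real part (a conjugate pair: the negative imaginary part first).

Radius of convergence at 0: 1/2.
At -4/5: a logarithmic branch point.
At 1/2: an algebraic (square-root) branch point.
At 1: a pole of order 1; residue 167/72.


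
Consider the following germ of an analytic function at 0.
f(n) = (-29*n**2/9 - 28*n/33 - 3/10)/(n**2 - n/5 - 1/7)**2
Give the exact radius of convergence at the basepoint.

The radius of convergence is -1/10 + (1/70)*sqrt(749).

Denominator factor (n**2 - n/5 - 1/7)^2: discriminant 107/175, real irrational roots 1/10 + (1/70)*sqrt(749) and 1/10 - (1/70)*sqrt(749); poles of order 2, moduli 1/10 + (1/70)*sqrt(749) and -1/10 + (1/70)*sqrt(749).
The radius of convergence is the smallest modulus among the singular points: -1/10 + (1/70)*sqrt(749).


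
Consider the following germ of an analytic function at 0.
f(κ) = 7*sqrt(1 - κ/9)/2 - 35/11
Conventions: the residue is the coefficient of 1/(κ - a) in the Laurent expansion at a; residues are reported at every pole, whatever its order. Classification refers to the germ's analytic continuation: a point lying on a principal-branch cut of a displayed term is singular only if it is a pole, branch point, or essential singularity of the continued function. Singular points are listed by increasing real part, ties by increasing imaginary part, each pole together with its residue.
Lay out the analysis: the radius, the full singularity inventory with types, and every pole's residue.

Branch term (7/2)*sqrt(1 - κ/(9)): its argument vanishes at κ = 9, a square-root branch point, modulus 9.
The radius of convergence is the smallest modulus among the singular points: 9.

Radius of convergence at 0: 9.
At 9: an algebraic (square-root) branch point.


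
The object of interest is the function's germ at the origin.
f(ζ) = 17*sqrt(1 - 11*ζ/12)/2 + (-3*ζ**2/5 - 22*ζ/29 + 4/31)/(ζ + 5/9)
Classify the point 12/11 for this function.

The term (17/2)*sqrt(1 - ζ/(12/11)) has argument 1 - 12/11/(12/11) = 0 at 12/11: a square-root (algebraic, two-sheeted) branch point; the remaining terms are analytic or single-valued there.

The point is an algebraic (square-root) branch point.
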